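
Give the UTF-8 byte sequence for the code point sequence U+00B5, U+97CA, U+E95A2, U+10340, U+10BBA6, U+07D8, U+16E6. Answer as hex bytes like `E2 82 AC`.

U+00B5: 2-byte form → C2 B5.
U+97CA: 3-byte form → E9 9F 8A.
U+E95A2: 4-byte form → F3 A9 96 A2.
U+10340: 4-byte form → F0 90 8D 80.
U+10BBA6: 4-byte form → F4 8B AE A6.
U+07D8: 2-byte form → DF 98.
U+16E6: 3-byte form → E1 9B A6.
Concatenated (22 bytes): C2 B5 E9 9F 8A F3 A9 96 A2 F0 90 8D 80 F4 8B AE A6 DF 98 E1 9B A6.

C2 B5 E9 9F 8A F3 A9 96 A2 F0 90 8D 80 F4 8B AE A6 DF 98 E1 9B A6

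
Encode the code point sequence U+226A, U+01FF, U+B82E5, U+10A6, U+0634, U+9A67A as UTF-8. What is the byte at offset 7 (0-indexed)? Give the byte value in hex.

U+226A → 3-byte form E2 89 AA at offsets 0–2.
U+01FF → 2-byte form C7 BF at offsets 3–4.
U+B82E5 → 4-byte form F2 B8 8B A5 at offsets 5–8.
Offset 7 falls in char 3's range; it's byte 3 of F2 B8 8B A5 = 0x8B.

0x8B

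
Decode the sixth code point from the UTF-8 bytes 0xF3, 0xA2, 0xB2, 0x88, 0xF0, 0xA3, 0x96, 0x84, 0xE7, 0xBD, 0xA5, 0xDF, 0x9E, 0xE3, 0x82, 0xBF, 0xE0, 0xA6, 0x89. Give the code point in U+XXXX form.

Offset 0: leading byte 0xF3 = 11110011 → 4-byte char #1 = F3 A2 B2 88.
Offset 4: leading byte 0xF0 = 11110000 → 4-byte char #2 = F0 A3 96 84.
Offset 8: leading byte 0xE7 = 11100111 → 3-byte char #3 = E7 BD A5.
Offset 11: leading byte 0xDF = 11011111 → 2-byte char #4 = DF 9E.
Offset 13: leading byte 0xE3 = 11100011 → 3-byte char #5 = E3 82 BF.
Offset 16: leading byte 0xE0 = 11100000 → 3-byte char #6 = E0 A6 89.
Leading byte 0xE0 = 11100000 matches 1110xxxx → 3-byte sequence.
Byte 1: 0xE0 = 11100000, payload 0000 (4 bits).
Byte 2: 0xA6 = 10100110 (10xxxxxx ✓), payload 100110.
Byte 3: 0x89 = 10001001 (10xxxxxx ✓), payload 001001.
Concatenate: 0000100110001001 = 0x989 (16 bits → U+0989).

U+0989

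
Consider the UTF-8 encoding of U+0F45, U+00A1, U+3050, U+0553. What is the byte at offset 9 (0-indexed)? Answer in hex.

U+0F45 → 3-byte form E0 BD 85 at offsets 0–2.
U+00A1 → 2-byte form C2 A1 at offsets 3–4.
U+3050 → 3-byte form E3 81 90 at offsets 5–7.
U+0553 → 2-byte form D5 93 at offsets 8–9.
Offset 9 falls in char 4's range; it's byte 2 of D5 93 = 0x93.

0x93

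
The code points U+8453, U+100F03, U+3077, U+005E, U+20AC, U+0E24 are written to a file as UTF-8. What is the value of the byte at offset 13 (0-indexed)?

0xAC

U+8453 → 3-byte form E8 91 93 at offsets 0–2.
U+100F03 → 4-byte form F4 80 BC 83 at offsets 3–6.
U+3077 → 3-byte form E3 81 B7 at offsets 7–9.
U+005E → 1-byte form 5E at offsets 10–10.
U+20AC → 3-byte form E2 82 AC at offsets 11–13.
Offset 13 falls in char 5's range; it's byte 3 of E2 82 AC = 0xAC.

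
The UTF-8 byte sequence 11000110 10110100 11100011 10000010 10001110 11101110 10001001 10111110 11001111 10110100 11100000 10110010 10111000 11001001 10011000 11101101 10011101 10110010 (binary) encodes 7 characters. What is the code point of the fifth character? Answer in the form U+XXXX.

Offset 0: leading byte 0xC6 = 11000110 → 2-byte char #1 = C6 B4.
Offset 2: leading byte 0xE3 = 11100011 → 3-byte char #2 = E3 82 8E.
Offset 5: leading byte 0xEE = 11101110 → 3-byte char #3 = EE 89 BE.
Offset 8: leading byte 0xCF = 11001111 → 2-byte char #4 = CF B4.
Offset 10: leading byte 0xE0 = 11100000 → 3-byte char #5 = E0 B2 B8.
Leading byte 0xE0 = 11100000 matches 1110xxxx → 3-byte sequence.
Byte 1: 0xE0 = 11100000, payload 0000 (4 bits).
Byte 2: 0xB2 = 10110010 (10xxxxxx ✓), payload 110010.
Byte 3: 0xB8 = 10111000 (10xxxxxx ✓), payload 111000.
Concatenate: 0000110010111000 = 0xCB8 (16 bits → U+0CB8).

U+0CB8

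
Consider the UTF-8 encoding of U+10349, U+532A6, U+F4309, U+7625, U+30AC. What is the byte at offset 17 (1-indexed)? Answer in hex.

1-indexed offset 17 is 0-indexed offset 16.
U+10349 → 4-byte form F0 90 8D 89 at offsets 0–3.
U+532A6 → 4-byte form F1 93 8A A6 at offsets 4–7.
U+F4309 → 4-byte form F3 B4 8C 89 at offsets 8–11.
U+7625 → 3-byte form E7 98 A5 at offsets 12–14.
U+30AC → 3-byte form E3 82 AC at offsets 15–17.
Offset 16 falls in char 5's range; it's byte 2 of E3 82 AC = 0x82.

0x82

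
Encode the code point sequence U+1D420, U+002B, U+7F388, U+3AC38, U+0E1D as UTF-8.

F0 9D 90 A0 2B F1 BF 8E 88 F0 BA B0 B8 E0 B8 9D

U+1D420: 4-byte form → F0 9D 90 A0.
U+002B: 1-byte form → 2B.
U+7F388: 4-byte form → F1 BF 8E 88.
U+3AC38: 4-byte form → F0 BA B0 B8.
U+0E1D: 3-byte form → E0 B8 9D.
Concatenated (16 bytes): F0 9D 90 A0 2B F1 BF 8E 88 F0 BA B0 B8 E0 B8 9D.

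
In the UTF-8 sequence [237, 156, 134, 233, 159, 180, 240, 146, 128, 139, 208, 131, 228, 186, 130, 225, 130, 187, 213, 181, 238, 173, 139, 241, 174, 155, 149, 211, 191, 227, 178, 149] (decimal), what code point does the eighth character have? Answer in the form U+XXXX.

U+EB4B

Offset 0: leading byte 0xED = 11101101 → 3-byte char #1 = ED 9C 86.
Offset 3: leading byte 0xE9 = 11101001 → 3-byte char #2 = E9 9F B4.
Offset 6: leading byte 0xF0 = 11110000 → 4-byte char #3 = F0 92 80 8B.
Offset 10: leading byte 0xD0 = 11010000 → 2-byte char #4 = D0 83.
Offset 12: leading byte 0xE4 = 11100100 → 3-byte char #5 = E4 BA 82.
Offset 15: leading byte 0xE1 = 11100001 → 3-byte char #6 = E1 82 BB.
Offset 18: leading byte 0xD5 = 11010101 → 2-byte char #7 = D5 B5.
Offset 20: leading byte 0xEE = 11101110 → 3-byte char #8 = EE AD 8B.
Leading byte 0xEE = 11101110 matches 1110xxxx → 3-byte sequence.
Byte 1: 0xEE = 11101110, payload 1110 (4 bits).
Byte 2: 0xAD = 10101101 (10xxxxxx ✓), payload 101101.
Byte 3: 0x8B = 10001011 (10xxxxxx ✓), payload 001011.
Concatenate: 1110101101001011 = 0xEB4B (16 bits → U+EB4B).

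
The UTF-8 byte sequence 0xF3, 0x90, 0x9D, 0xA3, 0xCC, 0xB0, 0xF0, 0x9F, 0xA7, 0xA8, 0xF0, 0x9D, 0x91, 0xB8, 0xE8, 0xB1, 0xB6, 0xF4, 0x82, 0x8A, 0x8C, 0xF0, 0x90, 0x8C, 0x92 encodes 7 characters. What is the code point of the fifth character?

Offset 0: leading byte 0xF3 = 11110011 → 4-byte char #1 = F3 90 9D A3.
Offset 4: leading byte 0xCC = 11001100 → 2-byte char #2 = CC B0.
Offset 6: leading byte 0xF0 = 11110000 → 4-byte char #3 = F0 9F A7 A8.
Offset 10: leading byte 0xF0 = 11110000 → 4-byte char #4 = F0 9D 91 B8.
Offset 14: leading byte 0xE8 = 11101000 → 3-byte char #5 = E8 B1 B6.
Leading byte 0xE8 = 11101000 matches 1110xxxx → 3-byte sequence.
Byte 1: 0xE8 = 11101000, payload 1000 (4 bits).
Byte 2: 0xB1 = 10110001 (10xxxxxx ✓), payload 110001.
Byte 3: 0xB6 = 10110110 (10xxxxxx ✓), payload 110110.
Concatenate: 1000110001110110 = 0x8C76 (16 bits → U+8C76).

U+8C76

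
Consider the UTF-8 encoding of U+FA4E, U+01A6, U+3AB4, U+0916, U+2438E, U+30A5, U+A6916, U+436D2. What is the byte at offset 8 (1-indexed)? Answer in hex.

0xB4

1-indexed offset 8 is 0-indexed offset 7.
U+FA4E → 3-byte form EF A9 8E at offsets 0–2.
U+01A6 → 2-byte form C6 A6 at offsets 3–4.
U+3AB4 → 3-byte form E3 AA B4 at offsets 5–7.
Offset 7 falls in char 3's range; it's byte 3 of E3 AA B4 = 0xB4.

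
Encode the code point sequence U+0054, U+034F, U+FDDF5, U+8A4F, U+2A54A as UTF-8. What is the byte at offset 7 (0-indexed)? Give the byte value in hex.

0xE8

U+0054 → 1-byte form 54 at offsets 0–0.
U+034F → 2-byte form CD 8F at offsets 1–2.
U+FDDF5 → 4-byte form F3 BD B7 B5 at offsets 3–6.
U+8A4F → 3-byte form E8 A9 8F at offsets 7–9.
Offset 7 falls in char 4's range; it's byte 1 of E8 A9 8F = 0xE8.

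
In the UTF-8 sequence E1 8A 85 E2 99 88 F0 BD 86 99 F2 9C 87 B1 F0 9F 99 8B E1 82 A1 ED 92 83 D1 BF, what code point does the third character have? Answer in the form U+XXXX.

Offset 0: leading byte 0xE1 = 11100001 → 3-byte char #1 = E1 8A 85.
Offset 3: leading byte 0xE2 = 11100010 → 3-byte char #2 = E2 99 88.
Offset 6: leading byte 0xF0 = 11110000 → 4-byte char #3 = F0 BD 86 99.
Leading byte 0xF0 = 11110000 matches 11110xxx → 4-byte sequence.
Byte 1: 0xF0 = 11110000, payload 000 (3 bits).
Byte 2: 0xBD = 10111101 (10xxxxxx ✓), payload 111101.
Byte 3: 0x86 = 10000110 (10xxxxxx ✓), payload 000110.
Byte 4: 0x99 = 10011001 (10xxxxxx ✓), payload 011001.
Concatenate: 000111101000110011001 = 0x3D199 (21 bits → U+3D199).

U+3D199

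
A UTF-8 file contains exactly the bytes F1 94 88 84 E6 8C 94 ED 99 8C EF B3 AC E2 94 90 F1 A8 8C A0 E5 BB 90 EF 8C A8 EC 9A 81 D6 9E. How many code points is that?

Byte at offset 0: 0xF1 = 11110001 → 4-byte char (#1). Advance 4.
Byte at offset 4: 0xE6 = 11100110 → 3-byte char (#2). Advance 3.
Byte at offset 7: 0xED = 11101101 → 3-byte char (#3). Advance 3.
Byte at offset 10: 0xEF = 11101111 → 3-byte char (#4). Advance 3.
Byte at offset 13: 0xE2 = 11100010 → 3-byte char (#5). Advance 3.
Byte at offset 16: 0xF1 = 11110001 → 4-byte char (#6). Advance 4.
Byte at offset 20: 0xE5 = 11100101 → 3-byte char (#7). Advance 3.
Byte at offset 23: 0xEF = 11101111 → 3-byte char (#8). Advance 3.
Byte at offset 26: 0xEC = 11101100 → 3-byte char (#9). Advance 3.
Byte at offset 29: 0xD6 = 11010110 → 2-byte char (#10). Advance 2.
Reached end at offset 31 after 10 code points.

10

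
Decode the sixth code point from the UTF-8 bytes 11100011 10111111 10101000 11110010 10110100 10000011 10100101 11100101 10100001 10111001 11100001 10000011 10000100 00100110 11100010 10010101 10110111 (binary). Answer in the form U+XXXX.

U+2577

Offset 0: leading byte 0xE3 = 11100011 → 3-byte char #1 = E3 BF A8.
Offset 3: leading byte 0xF2 = 11110010 → 4-byte char #2 = F2 B4 83 A5.
Offset 7: leading byte 0xE5 = 11100101 → 3-byte char #3 = E5 A1 B9.
Offset 10: leading byte 0xE1 = 11100001 → 3-byte char #4 = E1 83 84.
Offset 13: leading byte 0x26 = 00100110 → 1-byte char #5 = 26.
Offset 14: leading byte 0xE2 = 11100010 → 3-byte char #6 = E2 95 B7.
Leading byte 0xE2 = 11100010 matches 1110xxxx → 3-byte sequence.
Byte 1: 0xE2 = 11100010, payload 0010 (4 bits).
Byte 2: 0x95 = 10010101 (10xxxxxx ✓), payload 010101.
Byte 3: 0xB7 = 10110111 (10xxxxxx ✓), payload 110111.
Concatenate: 0010010101110111 = 0x2577 (16 bits → U+2577).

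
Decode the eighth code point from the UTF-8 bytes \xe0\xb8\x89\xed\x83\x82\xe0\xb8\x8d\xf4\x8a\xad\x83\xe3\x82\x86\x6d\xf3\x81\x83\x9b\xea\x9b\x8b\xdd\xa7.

Offset 0: leading byte 0xE0 = 11100000 → 3-byte char #1 = E0 B8 89.
Offset 3: leading byte 0xED = 11101101 → 3-byte char #2 = ED 83 82.
Offset 6: leading byte 0xE0 = 11100000 → 3-byte char #3 = E0 B8 8D.
Offset 9: leading byte 0xF4 = 11110100 → 4-byte char #4 = F4 8A AD 83.
Offset 13: leading byte 0xE3 = 11100011 → 3-byte char #5 = E3 82 86.
Offset 16: leading byte 0x6D = 01101101 → 1-byte char #6 = 6D.
Offset 17: leading byte 0xF3 = 11110011 → 4-byte char #7 = F3 81 83 9B.
Offset 21: leading byte 0xEA = 11101010 → 3-byte char #8 = EA 9B 8B.
Leading byte 0xEA = 11101010 matches 1110xxxx → 3-byte sequence.
Byte 1: 0xEA = 11101010, payload 1010 (4 bits).
Byte 2: 0x9B = 10011011 (10xxxxxx ✓), payload 011011.
Byte 3: 0x8B = 10001011 (10xxxxxx ✓), payload 001011.
Concatenate: 1010011011001011 = 0xA6CB (16 bits → U+A6CB).

U+A6CB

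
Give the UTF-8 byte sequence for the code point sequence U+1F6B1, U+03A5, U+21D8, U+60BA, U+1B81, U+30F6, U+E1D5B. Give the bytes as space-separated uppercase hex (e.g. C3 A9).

U+1F6B1: 4-byte form → F0 9F 9A B1.
U+03A5: 2-byte form → CE A5.
U+21D8: 3-byte form → E2 87 98.
U+60BA: 3-byte form → E6 82 BA.
U+1B81: 3-byte form → E1 AE 81.
U+30F6: 3-byte form → E3 83 B6.
U+E1D5B: 4-byte form → F3 A1 B5 9B.
Concatenated (22 bytes): F0 9F 9A B1 CE A5 E2 87 98 E6 82 BA E1 AE 81 E3 83 B6 F3 A1 B5 9B.

F0 9F 9A B1 CE A5 E2 87 98 E6 82 BA E1 AE 81 E3 83 B6 F3 A1 B5 9B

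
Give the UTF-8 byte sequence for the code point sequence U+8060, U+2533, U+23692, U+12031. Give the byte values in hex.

U+8060: 3-byte form → E8 81 A0.
U+2533: 3-byte form → E2 94 B3.
U+23692: 4-byte form → F0 A3 9A 92.
U+12031: 4-byte form → F0 92 80 B1.
Concatenated (14 bytes): E8 81 A0 E2 94 B3 F0 A3 9A 92 F0 92 80 B1.

E8 81 A0 E2 94 B3 F0 A3 9A 92 F0 92 80 B1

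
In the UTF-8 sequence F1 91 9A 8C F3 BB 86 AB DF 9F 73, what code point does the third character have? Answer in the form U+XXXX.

U+07DF

Offset 0: leading byte 0xF1 = 11110001 → 4-byte char #1 = F1 91 9A 8C.
Offset 4: leading byte 0xF3 = 11110011 → 4-byte char #2 = F3 BB 86 AB.
Offset 8: leading byte 0xDF = 11011111 → 2-byte char #3 = DF 9F.
Leading byte 0xDF = 11011111 matches 110xxxxx → 2-byte sequence.
Byte 1: 0xDF = 11011111, payload 11111 (5 bits).
Byte 2: 0x9F = 10011111 (10xxxxxx ✓), payload 011111.
Concatenate: 11111011111 = 0x7DF (11 bits → U+07DF).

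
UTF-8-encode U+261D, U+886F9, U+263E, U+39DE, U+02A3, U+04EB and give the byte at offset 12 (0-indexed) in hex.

0x9E

U+261D → 3-byte form E2 98 9D at offsets 0–2.
U+886F9 → 4-byte form F2 88 9B B9 at offsets 3–6.
U+263E → 3-byte form E2 98 BE at offsets 7–9.
U+39DE → 3-byte form E3 A7 9E at offsets 10–12.
Offset 12 falls in char 4's range; it's byte 3 of E3 A7 9E = 0x9E.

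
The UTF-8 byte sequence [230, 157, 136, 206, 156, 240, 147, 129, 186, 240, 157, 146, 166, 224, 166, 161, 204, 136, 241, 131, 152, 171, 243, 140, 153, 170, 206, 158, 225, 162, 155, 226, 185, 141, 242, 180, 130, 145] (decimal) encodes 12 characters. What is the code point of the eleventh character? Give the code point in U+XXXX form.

U+2E4D

Offset 0: leading byte 0xE6 = 11100110 → 3-byte char #1 = E6 9D 88.
Offset 3: leading byte 0xCE = 11001110 → 2-byte char #2 = CE 9C.
Offset 5: leading byte 0xF0 = 11110000 → 4-byte char #3 = F0 93 81 BA.
Offset 9: leading byte 0xF0 = 11110000 → 4-byte char #4 = F0 9D 92 A6.
Offset 13: leading byte 0xE0 = 11100000 → 3-byte char #5 = E0 A6 A1.
Offset 16: leading byte 0xCC = 11001100 → 2-byte char #6 = CC 88.
Offset 18: leading byte 0xF1 = 11110001 → 4-byte char #7 = F1 83 98 AB.
Offset 22: leading byte 0xF3 = 11110011 → 4-byte char #8 = F3 8C 99 AA.
Offset 26: leading byte 0xCE = 11001110 → 2-byte char #9 = CE 9E.
Offset 28: leading byte 0xE1 = 11100001 → 3-byte char #10 = E1 A2 9B.
Offset 31: leading byte 0xE2 = 11100010 → 3-byte char #11 = E2 B9 8D.
Leading byte 0xE2 = 11100010 matches 1110xxxx → 3-byte sequence.
Byte 1: 0xE2 = 11100010, payload 0010 (4 bits).
Byte 2: 0xB9 = 10111001 (10xxxxxx ✓), payload 111001.
Byte 3: 0x8D = 10001101 (10xxxxxx ✓), payload 001101.
Concatenate: 0010111001001101 = 0x2E4D (16 bits → U+2E4D).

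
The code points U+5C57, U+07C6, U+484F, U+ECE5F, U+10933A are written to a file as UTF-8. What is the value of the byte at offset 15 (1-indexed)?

1-indexed offset 15 is 0-indexed offset 14.
U+5C57 → 3-byte form E5 B1 97 at offsets 0–2.
U+07C6 → 2-byte form DF 86 at offsets 3–4.
U+484F → 3-byte form E4 A1 8F at offsets 5–7.
U+ECE5F → 4-byte form F3 AC B9 9F at offsets 8–11.
U+10933A → 4-byte form F4 89 8C BA at offsets 12–15.
Offset 14 falls in char 5's range; it's byte 3 of F4 89 8C BA = 0x8C.

0x8C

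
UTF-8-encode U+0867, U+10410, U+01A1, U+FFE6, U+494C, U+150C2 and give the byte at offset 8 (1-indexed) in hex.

1-indexed offset 8 is 0-indexed offset 7.
U+0867 → 3-byte form E0 A1 A7 at offsets 0–2.
U+10410 → 4-byte form F0 90 90 90 at offsets 3–6.
U+01A1 → 2-byte form C6 A1 at offsets 7–8.
Offset 7 falls in char 3's range; it's byte 1 of C6 A1 = 0xC6.

0xC6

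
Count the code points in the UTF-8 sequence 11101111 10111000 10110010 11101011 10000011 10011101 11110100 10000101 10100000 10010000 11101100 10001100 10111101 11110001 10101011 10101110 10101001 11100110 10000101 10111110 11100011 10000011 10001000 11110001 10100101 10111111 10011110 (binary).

Byte at offset 0: 0xEF = 11101111 → 3-byte char (#1). Advance 3.
Byte at offset 3: 0xEB = 11101011 → 3-byte char (#2). Advance 3.
Byte at offset 6: 0xF4 = 11110100 → 4-byte char (#3). Advance 4.
Byte at offset 10: 0xEC = 11101100 → 3-byte char (#4). Advance 3.
Byte at offset 13: 0xF1 = 11110001 → 4-byte char (#5). Advance 4.
Byte at offset 17: 0xE6 = 11100110 → 3-byte char (#6). Advance 3.
Byte at offset 20: 0xE3 = 11100011 → 3-byte char (#7). Advance 3.
Byte at offset 23: 0xF1 = 11110001 → 4-byte char (#8). Advance 4.
Reached end at offset 27 after 8 code points.

8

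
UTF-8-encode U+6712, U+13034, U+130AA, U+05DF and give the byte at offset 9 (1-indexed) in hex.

0x93

1-indexed offset 9 is 0-indexed offset 8.
U+6712 → 3-byte form E6 9C 92 at offsets 0–2.
U+13034 → 4-byte form F0 93 80 B4 at offsets 3–6.
U+130AA → 4-byte form F0 93 82 AA at offsets 7–10.
Offset 8 falls in char 3's range; it's byte 2 of F0 93 82 AA = 0x93.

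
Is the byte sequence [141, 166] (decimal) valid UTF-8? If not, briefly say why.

invalid (continuation byte with no leading byte)

Byte 0x8D = 10001101 has the form 10xxxxxx — a continuation byte — but there is no preceding leading byte.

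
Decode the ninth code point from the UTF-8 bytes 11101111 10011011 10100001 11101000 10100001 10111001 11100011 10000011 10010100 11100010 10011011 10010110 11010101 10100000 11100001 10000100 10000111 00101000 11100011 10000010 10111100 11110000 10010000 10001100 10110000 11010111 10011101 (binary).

U+10330

Offset 0: leading byte 0xEF = 11101111 → 3-byte char #1 = EF 9B A1.
Offset 3: leading byte 0xE8 = 11101000 → 3-byte char #2 = E8 A1 B9.
Offset 6: leading byte 0xE3 = 11100011 → 3-byte char #3 = E3 83 94.
Offset 9: leading byte 0xE2 = 11100010 → 3-byte char #4 = E2 9B 96.
Offset 12: leading byte 0xD5 = 11010101 → 2-byte char #5 = D5 A0.
Offset 14: leading byte 0xE1 = 11100001 → 3-byte char #6 = E1 84 87.
Offset 17: leading byte 0x28 = 00101000 → 1-byte char #7 = 28.
Offset 18: leading byte 0xE3 = 11100011 → 3-byte char #8 = E3 82 BC.
Offset 21: leading byte 0xF0 = 11110000 → 4-byte char #9 = F0 90 8C B0.
Leading byte 0xF0 = 11110000 matches 11110xxx → 4-byte sequence.
Byte 1: 0xF0 = 11110000, payload 000 (3 bits).
Byte 2: 0x90 = 10010000 (10xxxxxx ✓), payload 010000.
Byte 3: 0x8C = 10001100 (10xxxxxx ✓), payload 001100.
Byte 4: 0xB0 = 10110000 (10xxxxxx ✓), payload 110000.
Concatenate: 000010000001100110000 = 0x10330 (21 bits → U+10330).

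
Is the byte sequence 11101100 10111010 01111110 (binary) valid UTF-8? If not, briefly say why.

Leading byte 0xEC = 11101100 → 3-byte form.
Byte 3 is 0x7E = 01111110, which is not 10xxxxxx — expected a continuation byte.

invalid (non-continuation byte where continuation expected)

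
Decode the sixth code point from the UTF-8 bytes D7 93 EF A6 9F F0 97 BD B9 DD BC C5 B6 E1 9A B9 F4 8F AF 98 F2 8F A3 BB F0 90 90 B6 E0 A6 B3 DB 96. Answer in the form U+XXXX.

Offset 0: leading byte 0xD7 = 11010111 → 2-byte char #1 = D7 93.
Offset 2: leading byte 0xEF = 11101111 → 3-byte char #2 = EF A6 9F.
Offset 5: leading byte 0xF0 = 11110000 → 4-byte char #3 = F0 97 BD B9.
Offset 9: leading byte 0xDD = 11011101 → 2-byte char #4 = DD BC.
Offset 11: leading byte 0xC5 = 11000101 → 2-byte char #5 = C5 B6.
Offset 13: leading byte 0xE1 = 11100001 → 3-byte char #6 = E1 9A B9.
Leading byte 0xE1 = 11100001 matches 1110xxxx → 3-byte sequence.
Byte 1: 0xE1 = 11100001, payload 0001 (4 bits).
Byte 2: 0x9A = 10011010 (10xxxxxx ✓), payload 011010.
Byte 3: 0xB9 = 10111001 (10xxxxxx ✓), payload 111001.
Concatenate: 0001011010111001 = 0x16B9 (16 bits → U+16B9).

U+16B9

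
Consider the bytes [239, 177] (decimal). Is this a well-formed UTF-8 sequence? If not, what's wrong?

Leading byte 0xEF = 11101111 → 3-byte form, but only 2 bytes are present.

invalid (sequence truncated)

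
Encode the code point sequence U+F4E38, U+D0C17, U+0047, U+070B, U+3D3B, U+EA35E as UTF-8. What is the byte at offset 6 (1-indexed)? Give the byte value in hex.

0x90

1-indexed offset 6 is 0-indexed offset 5.
U+F4E38 → 4-byte form F3 B4 B8 B8 at offsets 0–3.
U+D0C17 → 4-byte form F3 90 B0 97 at offsets 4–7.
Offset 5 falls in char 2's range; it's byte 2 of F3 90 B0 97 = 0x90.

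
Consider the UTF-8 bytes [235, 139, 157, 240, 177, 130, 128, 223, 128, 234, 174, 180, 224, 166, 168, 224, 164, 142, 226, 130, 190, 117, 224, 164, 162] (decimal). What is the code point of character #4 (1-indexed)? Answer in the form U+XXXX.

Offset 0: leading byte 0xEB = 11101011 → 3-byte char #1 = EB 8B 9D.
Offset 3: leading byte 0xF0 = 11110000 → 4-byte char #2 = F0 B1 82 80.
Offset 7: leading byte 0xDF = 11011111 → 2-byte char #3 = DF 80.
Offset 9: leading byte 0xEA = 11101010 → 3-byte char #4 = EA AE B4.
Leading byte 0xEA = 11101010 matches 1110xxxx → 3-byte sequence.
Byte 1: 0xEA = 11101010, payload 1010 (4 bits).
Byte 2: 0xAE = 10101110 (10xxxxxx ✓), payload 101110.
Byte 3: 0xB4 = 10110100 (10xxxxxx ✓), payload 110100.
Concatenate: 1010101110110100 = 0xABB4 (16 bits → U+ABB4).

U+ABB4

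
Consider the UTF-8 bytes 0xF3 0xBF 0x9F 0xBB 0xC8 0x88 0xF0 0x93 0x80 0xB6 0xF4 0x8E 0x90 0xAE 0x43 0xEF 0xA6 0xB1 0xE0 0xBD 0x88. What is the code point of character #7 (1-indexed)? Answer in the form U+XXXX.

Offset 0: leading byte 0xF3 = 11110011 → 4-byte char #1 = F3 BF 9F BB.
Offset 4: leading byte 0xC8 = 11001000 → 2-byte char #2 = C8 88.
Offset 6: leading byte 0xF0 = 11110000 → 4-byte char #3 = F0 93 80 B6.
Offset 10: leading byte 0xF4 = 11110100 → 4-byte char #4 = F4 8E 90 AE.
Offset 14: leading byte 0x43 = 01000011 → 1-byte char #5 = 43.
Offset 15: leading byte 0xEF = 11101111 → 3-byte char #6 = EF A6 B1.
Offset 18: leading byte 0xE0 = 11100000 → 3-byte char #7 = E0 BD 88.
Leading byte 0xE0 = 11100000 matches 1110xxxx → 3-byte sequence.
Byte 1: 0xE0 = 11100000, payload 0000 (4 bits).
Byte 2: 0xBD = 10111101 (10xxxxxx ✓), payload 111101.
Byte 3: 0x88 = 10001000 (10xxxxxx ✓), payload 001000.
Concatenate: 0000111101001000 = 0xF48 (16 bits → U+0F48).

U+0F48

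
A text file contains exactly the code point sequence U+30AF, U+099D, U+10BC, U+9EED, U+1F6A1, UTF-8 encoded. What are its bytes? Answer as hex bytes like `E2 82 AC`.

U+30AF: 3-byte form → E3 82 AF.
U+099D: 3-byte form → E0 A6 9D.
U+10BC: 3-byte form → E1 82 BC.
U+9EED: 3-byte form → E9 BB AD.
U+1F6A1: 4-byte form → F0 9F 9A A1.
Concatenated (16 bytes): E3 82 AF E0 A6 9D E1 82 BC E9 BB AD F0 9F 9A A1.

E3 82 AF E0 A6 9D E1 82 BC E9 BB AD F0 9F 9A A1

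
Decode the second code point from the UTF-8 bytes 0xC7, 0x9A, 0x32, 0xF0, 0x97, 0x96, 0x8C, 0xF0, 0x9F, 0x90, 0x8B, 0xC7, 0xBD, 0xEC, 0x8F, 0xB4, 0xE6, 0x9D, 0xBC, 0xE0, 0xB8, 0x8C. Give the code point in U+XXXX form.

Offset 0: leading byte 0xC7 = 11000111 → 2-byte char #1 = C7 9A.
Offset 2: leading byte 0x32 = 00110010 → 1-byte char #2 = 32.
Leading byte 0x32 = 00110010 matches 0xxxxxxx → 1-byte sequence.
Byte 1: 0x32 = 00110010, payload 0110010 (7 bits).
Concatenate: 0110010 = 0x32 (7 bits → U+0032).

U+0032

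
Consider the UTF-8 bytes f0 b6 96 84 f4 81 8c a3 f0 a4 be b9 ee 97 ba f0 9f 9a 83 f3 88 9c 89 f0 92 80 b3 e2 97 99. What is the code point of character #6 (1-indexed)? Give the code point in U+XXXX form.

Offset 0: leading byte 0xF0 = 11110000 → 4-byte char #1 = F0 B6 96 84.
Offset 4: leading byte 0xF4 = 11110100 → 4-byte char #2 = F4 81 8C A3.
Offset 8: leading byte 0xF0 = 11110000 → 4-byte char #3 = F0 A4 BE B9.
Offset 12: leading byte 0xEE = 11101110 → 3-byte char #4 = EE 97 BA.
Offset 15: leading byte 0xF0 = 11110000 → 4-byte char #5 = F0 9F 9A 83.
Offset 19: leading byte 0xF3 = 11110011 → 4-byte char #6 = F3 88 9C 89.
Leading byte 0xF3 = 11110011 matches 11110xxx → 4-byte sequence.
Byte 1: 0xF3 = 11110011, payload 011 (3 bits).
Byte 2: 0x88 = 10001000 (10xxxxxx ✓), payload 001000.
Byte 3: 0x9C = 10011100 (10xxxxxx ✓), payload 011100.
Byte 4: 0x89 = 10001001 (10xxxxxx ✓), payload 001001.
Concatenate: 011001000011100001001 = 0xC8709 (21 bits → U+C8709).

U+C8709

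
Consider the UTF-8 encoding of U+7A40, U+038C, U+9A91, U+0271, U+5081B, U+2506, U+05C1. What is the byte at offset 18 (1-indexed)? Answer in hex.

0xD7

1-indexed offset 18 is 0-indexed offset 17.
U+7A40 → 3-byte form E7 A9 80 at offsets 0–2.
U+038C → 2-byte form CE 8C at offsets 3–4.
U+9A91 → 3-byte form E9 AA 91 at offsets 5–7.
U+0271 → 2-byte form C9 B1 at offsets 8–9.
U+5081B → 4-byte form F1 90 A0 9B at offsets 10–13.
U+2506 → 3-byte form E2 94 86 at offsets 14–16.
U+05C1 → 2-byte form D7 81 at offsets 17–18.
Offset 17 falls in char 7's range; it's byte 1 of D7 81 = 0xD7.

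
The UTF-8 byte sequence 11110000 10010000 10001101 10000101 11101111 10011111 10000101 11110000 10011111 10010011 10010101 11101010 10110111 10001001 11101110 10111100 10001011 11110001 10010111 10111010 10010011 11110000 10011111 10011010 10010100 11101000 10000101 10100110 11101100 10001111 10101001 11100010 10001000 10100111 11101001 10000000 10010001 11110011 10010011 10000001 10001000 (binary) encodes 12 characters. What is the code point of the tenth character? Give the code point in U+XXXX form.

Offset 0: leading byte 0xF0 = 11110000 → 4-byte char #1 = F0 90 8D 85.
Offset 4: leading byte 0xEF = 11101111 → 3-byte char #2 = EF 9F 85.
Offset 7: leading byte 0xF0 = 11110000 → 4-byte char #3 = F0 9F 93 95.
Offset 11: leading byte 0xEA = 11101010 → 3-byte char #4 = EA B7 89.
Offset 14: leading byte 0xEE = 11101110 → 3-byte char #5 = EE BC 8B.
Offset 17: leading byte 0xF1 = 11110001 → 4-byte char #6 = F1 97 BA 93.
Offset 21: leading byte 0xF0 = 11110000 → 4-byte char #7 = F0 9F 9A 94.
Offset 25: leading byte 0xE8 = 11101000 → 3-byte char #8 = E8 85 A6.
Offset 28: leading byte 0xEC = 11101100 → 3-byte char #9 = EC 8F A9.
Offset 31: leading byte 0xE2 = 11100010 → 3-byte char #10 = E2 88 A7.
Leading byte 0xE2 = 11100010 matches 1110xxxx → 3-byte sequence.
Byte 1: 0xE2 = 11100010, payload 0010 (4 bits).
Byte 2: 0x88 = 10001000 (10xxxxxx ✓), payload 001000.
Byte 3: 0xA7 = 10100111 (10xxxxxx ✓), payload 100111.
Concatenate: 0010001000100111 = 0x2227 (16 bits → U+2227).

U+2227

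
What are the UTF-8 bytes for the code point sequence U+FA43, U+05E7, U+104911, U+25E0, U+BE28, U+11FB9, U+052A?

U+FA43: 3-byte form → EF A9 83.
U+05E7: 2-byte form → D7 A7.
U+104911: 4-byte form → F4 84 A4 91.
U+25E0: 3-byte form → E2 97 A0.
U+BE28: 3-byte form → EB B8 A8.
U+11FB9: 4-byte form → F0 91 BE B9.
U+052A: 2-byte form → D4 AA.
Concatenated (21 bytes): EF A9 83 D7 A7 F4 84 A4 91 E2 97 A0 EB B8 A8 F0 91 BE B9 D4 AA.

EF A9 83 D7 A7 F4 84 A4 91 E2 97 A0 EB B8 A8 F0 91 BE B9 D4 AA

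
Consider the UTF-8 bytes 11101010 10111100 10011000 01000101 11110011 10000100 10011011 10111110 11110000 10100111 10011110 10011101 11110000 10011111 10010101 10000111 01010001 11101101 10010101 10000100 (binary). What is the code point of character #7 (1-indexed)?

Offset 0: leading byte 0xEA = 11101010 → 3-byte char #1 = EA BC 98.
Offset 3: leading byte 0x45 = 01000101 → 1-byte char #2 = 45.
Offset 4: leading byte 0xF3 = 11110011 → 4-byte char #3 = F3 84 9B BE.
Offset 8: leading byte 0xF0 = 11110000 → 4-byte char #4 = F0 A7 9E 9D.
Offset 12: leading byte 0xF0 = 11110000 → 4-byte char #5 = F0 9F 95 87.
Offset 16: leading byte 0x51 = 01010001 → 1-byte char #6 = 51.
Offset 17: leading byte 0xED = 11101101 → 3-byte char #7 = ED 95 84.
Leading byte 0xED = 11101101 matches 1110xxxx → 3-byte sequence.
Byte 1: 0xED = 11101101, payload 1101 (4 bits).
Byte 2: 0x95 = 10010101 (10xxxxxx ✓), payload 010101.
Byte 3: 0x84 = 10000100 (10xxxxxx ✓), payload 000100.
Concatenate: 1101010101000100 = 0xD544 (16 bits → U+D544).

U+D544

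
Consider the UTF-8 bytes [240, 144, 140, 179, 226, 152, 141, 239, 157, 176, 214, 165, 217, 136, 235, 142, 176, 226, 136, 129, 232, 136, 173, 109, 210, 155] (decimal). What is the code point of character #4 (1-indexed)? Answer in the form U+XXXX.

U+05A5

Offset 0: leading byte 0xF0 = 11110000 → 4-byte char #1 = F0 90 8C B3.
Offset 4: leading byte 0xE2 = 11100010 → 3-byte char #2 = E2 98 8D.
Offset 7: leading byte 0xEF = 11101111 → 3-byte char #3 = EF 9D B0.
Offset 10: leading byte 0xD6 = 11010110 → 2-byte char #4 = D6 A5.
Leading byte 0xD6 = 11010110 matches 110xxxxx → 2-byte sequence.
Byte 1: 0xD6 = 11010110, payload 10110 (5 bits).
Byte 2: 0xA5 = 10100101 (10xxxxxx ✓), payload 100101.
Concatenate: 10110100101 = 0x5A5 (11 bits → U+05A5).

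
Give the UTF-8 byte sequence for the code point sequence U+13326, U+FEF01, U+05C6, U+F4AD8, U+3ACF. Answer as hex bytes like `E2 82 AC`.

U+13326: 4-byte form → F0 93 8C A6.
U+FEF01: 4-byte form → F3 BE BC 81.
U+05C6: 2-byte form → D7 86.
U+F4AD8: 4-byte form → F3 B4 AB 98.
U+3ACF: 3-byte form → E3 AB 8F.
Concatenated (17 bytes): F0 93 8C A6 F3 BE BC 81 D7 86 F3 B4 AB 98 E3 AB 8F.

F0 93 8C A6 F3 BE BC 81 D7 86 F3 B4 AB 98 E3 AB 8F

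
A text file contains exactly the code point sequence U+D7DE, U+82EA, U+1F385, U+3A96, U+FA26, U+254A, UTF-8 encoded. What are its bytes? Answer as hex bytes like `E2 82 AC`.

ED 9F 9E E8 8B AA F0 9F 8E 85 E3 AA 96 EF A8 A6 E2 95 8A

U+D7DE: 3-byte form → ED 9F 9E.
U+82EA: 3-byte form → E8 8B AA.
U+1F385: 4-byte form → F0 9F 8E 85.
U+3A96: 3-byte form → E3 AA 96.
U+FA26: 3-byte form → EF A8 A6.
U+254A: 3-byte form → E2 95 8A.
Concatenated (19 bytes): ED 9F 9E E8 8B AA F0 9F 8E 85 E3 AA 96 EF A8 A6 E2 95 8A.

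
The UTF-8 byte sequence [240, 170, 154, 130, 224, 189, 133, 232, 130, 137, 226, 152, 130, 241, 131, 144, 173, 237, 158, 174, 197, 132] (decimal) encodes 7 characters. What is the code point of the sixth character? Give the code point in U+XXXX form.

U+D7AE

Offset 0: leading byte 0xF0 = 11110000 → 4-byte char #1 = F0 AA 9A 82.
Offset 4: leading byte 0xE0 = 11100000 → 3-byte char #2 = E0 BD 85.
Offset 7: leading byte 0xE8 = 11101000 → 3-byte char #3 = E8 82 89.
Offset 10: leading byte 0xE2 = 11100010 → 3-byte char #4 = E2 98 82.
Offset 13: leading byte 0xF1 = 11110001 → 4-byte char #5 = F1 83 90 AD.
Offset 17: leading byte 0xED = 11101101 → 3-byte char #6 = ED 9E AE.
Leading byte 0xED = 11101101 matches 1110xxxx → 3-byte sequence.
Byte 1: 0xED = 11101101, payload 1101 (4 bits).
Byte 2: 0x9E = 10011110 (10xxxxxx ✓), payload 011110.
Byte 3: 0xAE = 10101110 (10xxxxxx ✓), payload 101110.
Concatenate: 1101011110101110 = 0xD7AE (16 bits → U+D7AE).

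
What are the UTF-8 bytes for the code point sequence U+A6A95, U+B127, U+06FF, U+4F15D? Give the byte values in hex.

U+A6A95: 4-byte form → F2 A6 AA 95.
U+B127: 3-byte form → EB 84 A7.
U+06FF: 2-byte form → DB BF.
U+4F15D: 4-byte form → F1 8F 85 9D.
Concatenated (13 bytes): F2 A6 AA 95 EB 84 A7 DB BF F1 8F 85 9D.

F2 A6 AA 95 EB 84 A7 DB BF F1 8F 85 9D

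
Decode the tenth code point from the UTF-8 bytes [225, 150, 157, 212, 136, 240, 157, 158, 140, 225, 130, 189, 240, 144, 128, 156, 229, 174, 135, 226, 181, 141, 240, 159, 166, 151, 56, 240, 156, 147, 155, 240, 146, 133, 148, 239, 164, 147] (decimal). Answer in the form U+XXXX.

U+1C4DB

Offset 0: leading byte 0xE1 = 11100001 → 3-byte char #1 = E1 96 9D.
Offset 3: leading byte 0xD4 = 11010100 → 2-byte char #2 = D4 88.
Offset 5: leading byte 0xF0 = 11110000 → 4-byte char #3 = F0 9D 9E 8C.
Offset 9: leading byte 0xE1 = 11100001 → 3-byte char #4 = E1 82 BD.
Offset 12: leading byte 0xF0 = 11110000 → 4-byte char #5 = F0 90 80 9C.
Offset 16: leading byte 0xE5 = 11100101 → 3-byte char #6 = E5 AE 87.
Offset 19: leading byte 0xE2 = 11100010 → 3-byte char #7 = E2 B5 8D.
Offset 22: leading byte 0xF0 = 11110000 → 4-byte char #8 = F0 9F A6 97.
Offset 26: leading byte 0x38 = 00111000 → 1-byte char #9 = 38.
Offset 27: leading byte 0xF0 = 11110000 → 4-byte char #10 = F0 9C 93 9B.
Leading byte 0xF0 = 11110000 matches 11110xxx → 4-byte sequence.
Byte 1: 0xF0 = 11110000, payload 000 (3 bits).
Byte 2: 0x9C = 10011100 (10xxxxxx ✓), payload 011100.
Byte 3: 0x93 = 10010011 (10xxxxxx ✓), payload 010011.
Byte 4: 0x9B = 10011011 (10xxxxxx ✓), payload 011011.
Concatenate: 000011100010011011011 = 0x1C4DB (21 bits → U+1C4DB).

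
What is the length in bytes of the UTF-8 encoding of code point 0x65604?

4

U+65604 = 0x65604. UTF-8 uses 1 byte below 0x80, 2 below 0x800, 3 below 0x10000, 4 up to 0x10FFFF. 0x65604 is in U+10000–U+10FFFF → 4 bytes.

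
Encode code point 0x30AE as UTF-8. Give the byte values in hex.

U+30AE = 0x30AE = 12462 decimal. In range U+0800–U+FFFF → 3-byte form: 1110xxxx 10xxxxxx 10xxxxxx.
Binary (16 bits): 0011000010101110.
Split 4+6+6: 0011 | 000010 | 101110.
Byte 1: 11100011 = 0xE3.
Byte 2: 10000010 = 0x82.
Byte 3: 10101110 = 0xAE.

E3 82 AE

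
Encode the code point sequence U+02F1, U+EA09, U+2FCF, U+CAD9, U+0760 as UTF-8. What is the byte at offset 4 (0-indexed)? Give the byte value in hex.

U+02F1 → 2-byte form CB B1 at offsets 0–1.
U+EA09 → 3-byte form EE A8 89 at offsets 2–4.
Offset 4 falls in char 2's range; it's byte 3 of EE A8 89 = 0x89.

0x89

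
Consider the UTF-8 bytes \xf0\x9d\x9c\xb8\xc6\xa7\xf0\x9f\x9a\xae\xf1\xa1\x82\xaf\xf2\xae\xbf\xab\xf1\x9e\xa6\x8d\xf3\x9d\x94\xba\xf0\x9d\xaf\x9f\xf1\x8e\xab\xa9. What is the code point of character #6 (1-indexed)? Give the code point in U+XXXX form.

U+5E98D

Offset 0: leading byte 0xF0 = 11110000 → 4-byte char #1 = F0 9D 9C B8.
Offset 4: leading byte 0xC6 = 11000110 → 2-byte char #2 = C6 A7.
Offset 6: leading byte 0xF0 = 11110000 → 4-byte char #3 = F0 9F 9A AE.
Offset 10: leading byte 0xF1 = 11110001 → 4-byte char #4 = F1 A1 82 AF.
Offset 14: leading byte 0xF2 = 11110010 → 4-byte char #5 = F2 AE BF AB.
Offset 18: leading byte 0xF1 = 11110001 → 4-byte char #6 = F1 9E A6 8D.
Leading byte 0xF1 = 11110001 matches 11110xxx → 4-byte sequence.
Byte 1: 0xF1 = 11110001, payload 001 (3 bits).
Byte 2: 0x9E = 10011110 (10xxxxxx ✓), payload 011110.
Byte 3: 0xA6 = 10100110 (10xxxxxx ✓), payload 100110.
Byte 4: 0x8D = 10001101 (10xxxxxx ✓), payload 001101.
Concatenate: 001011110100110001101 = 0x5E98D (21 bits → U+5E98D).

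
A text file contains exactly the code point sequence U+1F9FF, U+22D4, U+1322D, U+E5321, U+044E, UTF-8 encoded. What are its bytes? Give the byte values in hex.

F0 9F A7 BF E2 8B 94 F0 93 88 AD F3 A5 8C A1 D1 8E

U+1F9FF: 4-byte form → F0 9F A7 BF.
U+22D4: 3-byte form → E2 8B 94.
U+1322D: 4-byte form → F0 93 88 AD.
U+E5321: 4-byte form → F3 A5 8C A1.
U+044E: 2-byte form → D1 8E.
Concatenated (17 bytes): F0 9F A7 BF E2 8B 94 F0 93 88 AD F3 A5 8C A1 D1 8E.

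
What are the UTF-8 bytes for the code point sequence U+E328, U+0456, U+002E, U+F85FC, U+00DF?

EE 8C A8 D1 96 2E F3 B8 97 BC C3 9F

U+E328: 3-byte form → EE 8C A8.
U+0456: 2-byte form → D1 96.
U+002E: 1-byte form → 2E.
U+F85FC: 4-byte form → F3 B8 97 BC.
U+00DF: 2-byte form → C3 9F.
Concatenated (12 bytes): EE 8C A8 D1 96 2E F3 B8 97 BC C3 9F.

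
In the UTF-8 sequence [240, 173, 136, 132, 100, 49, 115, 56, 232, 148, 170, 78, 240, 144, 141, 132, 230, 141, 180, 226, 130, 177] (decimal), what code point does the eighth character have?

Offset 0: leading byte 0xF0 = 11110000 → 4-byte char #1 = F0 AD 88 84.
Offset 4: leading byte 0x64 = 01100100 → 1-byte char #2 = 64.
Offset 5: leading byte 0x31 = 00110001 → 1-byte char #3 = 31.
Offset 6: leading byte 0x73 = 01110011 → 1-byte char #4 = 73.
Offset 7: leading byte 0x38 = 00111000 → 1-byte char #5 = 38.
Offset 8: leading byte 0xE8 = 11101000 → 3-byte char #6 = E8 94 AA.
Offset 11: leading byte 0x4E = 01001110 → 1-byte char #7 = 4E.
Offset 12: leading byte 0xF0 = 11110000 → 4-byte char #8 = F0 90 8D 84.
Leading byte 0xF0 = 11110000 matches 11110xxx → 4-byte sequence.
Byte 1: 0xF0 = 11110000, payload 000 (3 bits).
Byte 2: 0x90 = 10010000 (10xxxxxx ✓), payload 010000.
Byte 3: 0x8D = 10001101 (10xxxxxx ✓), payload 001101.
Byte 4: 0x84 = 10000100 (10xxxxxx ✓), payload 000100.
Concatenate: 000010000001101000100 = 0x10344 (21 bits → U+10344).

U+10344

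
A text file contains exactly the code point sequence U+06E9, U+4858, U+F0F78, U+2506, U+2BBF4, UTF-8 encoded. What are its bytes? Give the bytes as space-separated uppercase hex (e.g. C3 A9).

DB A9 E4 A1 98 F3 B0 BD B8 E2 94 86 F0 AB AF B4

U+06E9: 2-byte form → DB A9.
U+4858: 3-byte form → E4 A1 98.
U+F0F78: 4-byte form → F3 B0 BD B8.
U+2506: 3-byte form → E2 94 86.
U+2BBF4: 4-byte form → F0 AB AF B4.
Concatenated (16 bytes): DB A9 E4 A1 98 F3 B0 BD B8 E2 94 86 F0 AB AF B4.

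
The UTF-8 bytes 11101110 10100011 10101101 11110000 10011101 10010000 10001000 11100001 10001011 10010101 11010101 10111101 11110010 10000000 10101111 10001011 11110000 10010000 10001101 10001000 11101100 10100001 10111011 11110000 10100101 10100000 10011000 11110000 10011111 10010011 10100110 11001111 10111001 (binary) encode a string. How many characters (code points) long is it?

Byte at offset 0: 0xEE = 11101110 → 3-byte char (#1). Advance 3.
Byte at offset 3: 0xF0 = 11110000 → 4-byte char (#2). Advance 4.
Byte at offset 7: 0xE1 = 11100001 → 3-byte char (#3). Advance 3.
Byte at offset 10: 0xD5 = 11010101 → 2-byte char (#4). Advance 2.
Byte at offset 12: 0xF2 = 11110010 → 4-byte char (#5). Advance 4.
Byte at offset 16: 0xF0 = 11110000 → 4-byte char (#6). Advance 4.
Byte at offset 20: 0xEC = 11101100 → 3-byte char (#7). Advance 3.
Byte at offset 23: 0xF0 = 11110000 → 4-byte char (#8). Advance 4.
Byte at offset 27: 0xF0 = 11110000 → 4-byte char (#9). Advance 4.
Byte at offset 31: 0xCF = 11001111 → 2-byte char (#10). Advance 2.
Reached end at offset 33 after 10 code points.

10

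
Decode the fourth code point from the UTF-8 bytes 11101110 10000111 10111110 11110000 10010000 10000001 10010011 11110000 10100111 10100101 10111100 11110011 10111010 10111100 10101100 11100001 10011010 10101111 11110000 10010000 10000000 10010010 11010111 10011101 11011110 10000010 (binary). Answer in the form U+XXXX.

U+FAF2C

Offset 0: leading byte 0xEE = 11101110 → 3-byte char #1 = EE 87 BE.
Offset 3: leading byte 0xF0 = 11110000 → 4-byte char #2 = F0 90 81 93.
Offset 7: leading byte 0xF0 = 11110000 → 4-byte char #3 = F0 A7 A5 BC.
Offset 11: leading byte 0xF3 = 11110011 → 4-byte char #4 = F3 BA BC AC.
Leading byte 0xF3 = 11110011 matches 11110xxx → 4-byte sequence.
Byte 1: 0xF3 = 11110011, payload 011 (3 bits).
Byte 2: 0xBA = 10111010 (10xxxxxx ✓), payload 111010.
Byte 3: 0xBC = 10111100 (10xxxxxx ✓), payload 111100.
Byte 4: 0xAC = 10101100 (10xxxxxx ✓), payload 101100.
Concatenate: 011111010111100101100 = 0xFAF2C (21 bits → U+FAF2C).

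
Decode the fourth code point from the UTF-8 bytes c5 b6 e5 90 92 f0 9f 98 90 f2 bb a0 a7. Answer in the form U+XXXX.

Offset 0: leading byte 0xC5 = 11000101 → 2-byte char #1 = C5 B6.
Offset 2: leading byte 0xE5 = 11100101 → 3-byte char #2 = E5 90 92.
Offset 5: leading byte 0xF0 = 11110000 → 4-byte char #3 = F0 9F 98 90.
Offset 9: leading byte 0xF2 = 11110010 → 4-byte char #4 = F2 BB A0 A7.
Leading byte 0xF2 = 11110010 matches 11110xxx → 4-byte sequence.
Byte 1: 0xF2 = 11110010, payload 010 (3 bits).
Byte 2: 0xBB = 10111011 (10xxxxxx ✓), payload 111011.
Byte 3: 0xA0 = 10100000 (10xxxxxx ✓), payload 100000.
Byte 4: 0xA7 = 10100111 (10xxxxxx ✓), payload 100111.
Concatenate: 010111011100000100111 = 0xBB827 (21 bits → U+BB827).

U+BB827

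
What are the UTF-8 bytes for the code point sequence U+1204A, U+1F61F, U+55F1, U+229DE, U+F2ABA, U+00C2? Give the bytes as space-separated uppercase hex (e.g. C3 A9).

U+1204A: 4-byte form → F0 92 81 8A.
U+1F61F: 4-byte form → F0 9F 98 9F.
U+55F1: 3-byte form → E5 97 B1.
U+229DE: 4-byte form → F0 A2 A7 9E.
U+F2ABA: 4-byte form → F3 B2 AA BA.
U+00C2: 2-byte form → C3 82.
Concatenated (21 bytes): F0 92 81 8A F0 9F 98 9F E5 97 B1 F0 A2 A7 9E F3 B2 AA BA C3 82.

F0 92 81 8A F0 9F 98 9F E5 97 B1 F0 A2 A7 9E F3 B2 AA BA C3 82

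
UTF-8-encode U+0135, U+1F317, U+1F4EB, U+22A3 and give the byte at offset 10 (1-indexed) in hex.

1-indexed offset 10 is 0-indexed offset 9.
U+0135 → 2-byte form C4 B5 at offsets 0–1.
U+1F317 → 4-byte form F0 9F 8C 97 at offsets 2–5.
U+1F4EB → 4-byte form F0 9F 93 AB at offsets 6–9.
Offset 9 falls in char 3's range; it's byte 4 of F0 9F 93 AB = 0xAB.

0xAB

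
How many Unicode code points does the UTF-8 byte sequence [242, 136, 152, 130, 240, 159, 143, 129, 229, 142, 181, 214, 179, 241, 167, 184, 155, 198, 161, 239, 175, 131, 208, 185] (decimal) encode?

Byte at offset 0: 0xF2 = 11110010 → 4-byte char (#1). Advance 4.
Byte at offset 4: 0xF0 = 11110000 → 4-byte char (#2). Advance 4.
Byte at offset 8: 0xE5 = 11100101 → 3-byte char (#3). Advance 3.
Byte at offset 11: 0xD6 = 11010110 → 2-byte char (#4). Advance 2.
Byte at offset 13: 0xF1 = 11110001 → 4-byte char (#5). Advance 4.
Byte at offset 17: 0xC6 = 11000110 → 2-byte char (#6). Advance 2.
Byte at offset 19: 0xEF = 11101111 → 3-byte char (#7). Advance 3.
Byte at offset 22: 0xD0 = 11010000 → 2-byte char (#8). Advance 2.
Reached end at offset 24 after 8 code points.

8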